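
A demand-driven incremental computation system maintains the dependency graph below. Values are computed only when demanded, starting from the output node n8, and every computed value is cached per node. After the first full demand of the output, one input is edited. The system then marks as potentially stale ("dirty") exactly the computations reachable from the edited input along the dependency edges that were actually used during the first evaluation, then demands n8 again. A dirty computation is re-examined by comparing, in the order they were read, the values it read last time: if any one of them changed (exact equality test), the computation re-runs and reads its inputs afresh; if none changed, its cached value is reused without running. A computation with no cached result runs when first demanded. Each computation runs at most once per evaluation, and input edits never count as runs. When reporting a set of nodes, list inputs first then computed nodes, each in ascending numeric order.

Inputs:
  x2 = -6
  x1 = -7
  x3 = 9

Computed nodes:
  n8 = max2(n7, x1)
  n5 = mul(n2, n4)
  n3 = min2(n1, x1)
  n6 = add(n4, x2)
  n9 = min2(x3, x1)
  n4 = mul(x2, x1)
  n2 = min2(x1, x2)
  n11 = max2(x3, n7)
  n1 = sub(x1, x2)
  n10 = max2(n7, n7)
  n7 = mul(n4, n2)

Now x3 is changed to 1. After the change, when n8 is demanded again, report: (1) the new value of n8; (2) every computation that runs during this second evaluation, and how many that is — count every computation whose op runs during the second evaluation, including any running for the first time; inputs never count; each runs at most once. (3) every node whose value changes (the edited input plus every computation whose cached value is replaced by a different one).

New value of n8: -7.
Computations that run: none — 0 in total.
Values that change: x3.
Key observation: x3 is never demanded by the output, so the edit triggers no recomputation at all.

First evaluation (everything demanded from the output):
  n2 = min2(-7, -6) = -7
  n4 = mul(-6, -7) = 42
  n7 = mul(42, -7) = -294
  n8 = max2(-294, -7) = -7

Propagation after the edit:
  x3 feeds no computation that the output demands — nothing is marked dirty and nothing runs.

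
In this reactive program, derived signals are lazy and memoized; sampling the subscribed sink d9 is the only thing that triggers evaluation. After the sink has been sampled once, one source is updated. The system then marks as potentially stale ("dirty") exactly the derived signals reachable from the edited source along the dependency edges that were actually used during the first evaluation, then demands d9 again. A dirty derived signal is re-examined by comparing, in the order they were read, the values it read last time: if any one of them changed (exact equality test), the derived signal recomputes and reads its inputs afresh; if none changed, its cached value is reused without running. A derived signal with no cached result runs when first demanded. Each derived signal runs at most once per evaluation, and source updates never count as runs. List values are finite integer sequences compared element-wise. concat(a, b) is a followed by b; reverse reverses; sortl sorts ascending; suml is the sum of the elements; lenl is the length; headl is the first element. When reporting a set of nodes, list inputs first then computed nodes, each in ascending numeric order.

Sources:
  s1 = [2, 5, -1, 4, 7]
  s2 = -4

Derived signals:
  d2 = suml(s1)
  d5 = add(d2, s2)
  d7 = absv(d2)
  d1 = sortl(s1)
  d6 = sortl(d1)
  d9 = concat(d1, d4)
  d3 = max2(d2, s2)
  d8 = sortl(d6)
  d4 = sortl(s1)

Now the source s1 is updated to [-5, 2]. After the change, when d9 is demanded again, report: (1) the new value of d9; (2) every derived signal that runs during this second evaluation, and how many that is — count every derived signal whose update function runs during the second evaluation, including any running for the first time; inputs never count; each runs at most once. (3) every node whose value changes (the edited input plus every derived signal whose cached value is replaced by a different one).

First demand of the output computes:
  d1 = sortl([2, 5, -1, 4, 7]) = [-1, 2, 4, 5, 7]
  d4 = sortl([2, 5, -1, 4, 7]) = [-1, 2, 4, 5, 7]
  d9 = concat([-1, 2, 4, 5, 7], [-1, 2, 4, 5, 7]) = [-1, 2, 4, 5, 7, -1, 2, 4, 5, 7]

After the edit, cleaning proceeds:
  d1: a read changed (s1 [2, 5, -1, 4, 7]->[-5, 2]) — executes, giving [-5, 2].
  d4: a read changed (s1 [2, 5, -1, 4, 7]->[-5, 2]) — executes, giving [-5, 2].
  d9: a read changed (d1 [-1, 2, 4, 5, 7]->[-5, 2]; d4 [-1, 2, 4, 5, 7]->[-5, 2]) — executes, giving [-5, 2, -5, 2].

Demanding d9 again yields [-5, 2, -5, 2].
3 derived signals run: d1, d4, d9.
The nodes whose values change: s1, d1, d4, d9.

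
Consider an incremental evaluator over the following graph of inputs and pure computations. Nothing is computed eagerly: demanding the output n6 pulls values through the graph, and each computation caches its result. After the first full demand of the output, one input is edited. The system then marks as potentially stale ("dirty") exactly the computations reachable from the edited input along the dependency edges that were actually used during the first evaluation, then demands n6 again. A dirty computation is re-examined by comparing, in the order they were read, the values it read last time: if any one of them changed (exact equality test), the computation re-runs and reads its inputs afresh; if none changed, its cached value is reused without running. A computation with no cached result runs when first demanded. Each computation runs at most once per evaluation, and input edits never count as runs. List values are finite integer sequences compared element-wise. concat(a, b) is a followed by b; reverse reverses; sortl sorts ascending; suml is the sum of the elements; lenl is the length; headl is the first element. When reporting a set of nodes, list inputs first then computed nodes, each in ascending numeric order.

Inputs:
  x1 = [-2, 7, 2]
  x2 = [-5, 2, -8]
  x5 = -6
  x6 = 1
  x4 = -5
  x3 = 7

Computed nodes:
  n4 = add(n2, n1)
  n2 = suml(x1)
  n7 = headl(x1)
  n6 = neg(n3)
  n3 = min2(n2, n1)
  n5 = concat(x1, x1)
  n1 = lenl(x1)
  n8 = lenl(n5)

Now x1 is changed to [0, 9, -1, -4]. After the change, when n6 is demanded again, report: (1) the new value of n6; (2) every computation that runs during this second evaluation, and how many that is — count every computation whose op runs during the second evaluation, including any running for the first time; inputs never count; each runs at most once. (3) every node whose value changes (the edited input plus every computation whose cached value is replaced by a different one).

n6 now evaluates to -4.
Run set: n1, n2, n3, n6 (4 run).
Changed values: x1, n1, n2, n3, n6.

Initial pass — values computed on the first demand:
  n1 = lenl([-2, 7, 2]) = 3
  n2 = suml([-2, 7, 2]) = 7
  n3 = min2(7, 3) = 3
  n6 = neg(3) = -3

Second demand — change propagation:
  n1: re-runs because x1 [-2, 7, 2]->[0, 9, -1, -4]; new result 4.
  n2: re-runs because x1 [-2, 7, 2]->[0, 9, -1, -4]; new result 4.
  n3: re-runs because n2 7->4; n1 3->4; new result 4.
  n6: re-runs because n3 3->4; new result -4.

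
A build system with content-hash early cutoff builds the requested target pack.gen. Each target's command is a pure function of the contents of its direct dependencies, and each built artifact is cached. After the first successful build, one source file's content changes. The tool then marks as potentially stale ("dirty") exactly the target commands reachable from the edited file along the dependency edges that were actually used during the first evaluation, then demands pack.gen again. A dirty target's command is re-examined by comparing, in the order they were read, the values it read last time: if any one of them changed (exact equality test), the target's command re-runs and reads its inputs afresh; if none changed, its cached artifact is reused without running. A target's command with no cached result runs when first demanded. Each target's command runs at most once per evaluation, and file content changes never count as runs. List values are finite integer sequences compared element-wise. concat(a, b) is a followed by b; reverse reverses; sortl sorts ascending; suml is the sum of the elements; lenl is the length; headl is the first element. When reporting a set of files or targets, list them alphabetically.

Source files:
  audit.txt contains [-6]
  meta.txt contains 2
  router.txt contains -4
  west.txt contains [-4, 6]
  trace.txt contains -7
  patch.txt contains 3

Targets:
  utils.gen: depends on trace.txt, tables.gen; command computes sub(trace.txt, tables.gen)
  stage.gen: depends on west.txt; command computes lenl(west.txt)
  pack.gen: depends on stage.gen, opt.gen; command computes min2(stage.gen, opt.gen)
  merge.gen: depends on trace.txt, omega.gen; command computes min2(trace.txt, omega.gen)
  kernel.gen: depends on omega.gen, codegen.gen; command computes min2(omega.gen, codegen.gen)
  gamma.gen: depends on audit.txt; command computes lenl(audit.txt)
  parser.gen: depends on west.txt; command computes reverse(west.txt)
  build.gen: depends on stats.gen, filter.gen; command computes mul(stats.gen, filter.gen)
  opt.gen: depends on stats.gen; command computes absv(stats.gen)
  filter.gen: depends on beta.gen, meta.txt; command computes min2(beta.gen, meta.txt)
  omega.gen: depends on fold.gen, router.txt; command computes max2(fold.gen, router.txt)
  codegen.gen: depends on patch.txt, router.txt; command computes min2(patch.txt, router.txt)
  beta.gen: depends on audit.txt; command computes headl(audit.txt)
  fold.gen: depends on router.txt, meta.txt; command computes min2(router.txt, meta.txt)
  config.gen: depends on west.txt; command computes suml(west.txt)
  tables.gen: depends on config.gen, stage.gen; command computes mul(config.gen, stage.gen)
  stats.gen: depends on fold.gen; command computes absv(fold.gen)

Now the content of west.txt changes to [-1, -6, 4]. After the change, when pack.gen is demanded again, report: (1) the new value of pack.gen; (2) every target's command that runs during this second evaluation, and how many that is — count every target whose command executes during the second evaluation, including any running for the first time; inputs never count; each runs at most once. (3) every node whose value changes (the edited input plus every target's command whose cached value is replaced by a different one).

New value of pack.gen: 3.
Target commands that run: pack.gen, stage.gen — 2 in total.
Values that change: pack.gen, stage.gen, west.txt.

First evaluation (everything demanded from the output):
  fold.gen = min2(-4, 2) = -4
  stage.gen = lenl([-4, 6]) = 2
  stats.gen = absv(-4) = 4
  opt.gen = absv(4) = 4
  pack.gen = min2(2, 4) = 2

Propagation after the edit:
  stage.gen: runs — west.txt [-4, 6]->[-1, -6, 4]; result 3.
  pack.gen: runs — stage.gen 2->3; result 3.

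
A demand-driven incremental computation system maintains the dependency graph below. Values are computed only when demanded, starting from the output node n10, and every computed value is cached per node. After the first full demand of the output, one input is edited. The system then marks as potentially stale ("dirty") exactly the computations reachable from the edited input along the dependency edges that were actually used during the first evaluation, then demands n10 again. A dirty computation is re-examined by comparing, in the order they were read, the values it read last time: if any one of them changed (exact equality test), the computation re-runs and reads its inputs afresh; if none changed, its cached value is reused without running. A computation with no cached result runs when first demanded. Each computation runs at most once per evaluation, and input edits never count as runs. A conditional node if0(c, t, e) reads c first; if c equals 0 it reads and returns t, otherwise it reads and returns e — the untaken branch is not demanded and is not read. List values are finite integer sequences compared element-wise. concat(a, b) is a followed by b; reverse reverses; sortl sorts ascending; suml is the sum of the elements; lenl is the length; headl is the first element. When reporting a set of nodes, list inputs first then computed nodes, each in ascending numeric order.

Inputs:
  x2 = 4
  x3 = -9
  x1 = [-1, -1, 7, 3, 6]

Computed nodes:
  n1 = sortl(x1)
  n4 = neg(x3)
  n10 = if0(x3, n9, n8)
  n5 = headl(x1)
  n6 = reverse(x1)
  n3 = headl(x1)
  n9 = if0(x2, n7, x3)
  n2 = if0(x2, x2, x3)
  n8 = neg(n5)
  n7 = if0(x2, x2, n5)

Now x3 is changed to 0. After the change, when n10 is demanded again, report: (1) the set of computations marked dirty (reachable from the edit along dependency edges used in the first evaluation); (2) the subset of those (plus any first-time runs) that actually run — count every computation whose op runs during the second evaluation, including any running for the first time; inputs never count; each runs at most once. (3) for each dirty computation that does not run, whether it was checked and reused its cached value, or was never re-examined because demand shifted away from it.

First evaluation (everything demanded from the output):
  n5 = headl([-1, -1, 7, 3, 6]) = -1
  n8 = neg(-1) = 1
  n10 = if0(x3=-9 -> else branch n8) = 1

Propagation after the edit:
  n9: demanded for the first time — runs, produces 0.
  n10: runs — x3 -9->0; result 0.

Key observation: a condition flipped, so demand reaches new nodes — n9 runs for the first time.

Marked dirty: n10.
Computations that run: n9, n10 — 2 in total.
Every dirty computation ran.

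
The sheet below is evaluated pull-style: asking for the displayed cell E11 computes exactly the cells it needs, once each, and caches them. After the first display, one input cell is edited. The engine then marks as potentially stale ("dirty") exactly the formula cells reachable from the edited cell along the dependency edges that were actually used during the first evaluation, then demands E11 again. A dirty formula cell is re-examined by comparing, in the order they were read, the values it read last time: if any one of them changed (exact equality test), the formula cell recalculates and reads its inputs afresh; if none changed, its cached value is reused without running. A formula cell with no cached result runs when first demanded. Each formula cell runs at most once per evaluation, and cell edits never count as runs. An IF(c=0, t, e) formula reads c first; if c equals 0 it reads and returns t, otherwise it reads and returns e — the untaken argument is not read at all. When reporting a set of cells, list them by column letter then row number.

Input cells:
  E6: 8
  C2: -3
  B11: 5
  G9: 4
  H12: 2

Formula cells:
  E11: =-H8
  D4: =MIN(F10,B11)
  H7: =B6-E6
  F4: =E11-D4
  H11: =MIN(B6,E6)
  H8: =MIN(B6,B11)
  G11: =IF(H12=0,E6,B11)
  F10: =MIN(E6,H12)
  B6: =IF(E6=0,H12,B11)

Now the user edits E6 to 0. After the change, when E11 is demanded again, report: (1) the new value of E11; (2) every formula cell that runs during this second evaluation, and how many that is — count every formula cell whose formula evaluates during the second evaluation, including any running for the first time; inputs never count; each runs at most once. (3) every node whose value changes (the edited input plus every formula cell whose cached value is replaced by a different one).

Demanding E11 again yields -2.
3 formula cells run: B6, E11, H8.
The nodes whose values change: B6, E6, E11, H8.

First demand of the output computes:
  B6 = IF(E6=0: E6=8 -> else branch B11) = 5
  H8 = MIN(5, 5) = 5
  E11 = -(5) = -5

After the edit, cleaning proceeds:
  B6: a read changed (E6 8->0) — executes, giving 2.
  H8: a read changed (B6 5->2) — executes, giving 2.
  E11: a read changed (H8 5->2) — executes, giving -2.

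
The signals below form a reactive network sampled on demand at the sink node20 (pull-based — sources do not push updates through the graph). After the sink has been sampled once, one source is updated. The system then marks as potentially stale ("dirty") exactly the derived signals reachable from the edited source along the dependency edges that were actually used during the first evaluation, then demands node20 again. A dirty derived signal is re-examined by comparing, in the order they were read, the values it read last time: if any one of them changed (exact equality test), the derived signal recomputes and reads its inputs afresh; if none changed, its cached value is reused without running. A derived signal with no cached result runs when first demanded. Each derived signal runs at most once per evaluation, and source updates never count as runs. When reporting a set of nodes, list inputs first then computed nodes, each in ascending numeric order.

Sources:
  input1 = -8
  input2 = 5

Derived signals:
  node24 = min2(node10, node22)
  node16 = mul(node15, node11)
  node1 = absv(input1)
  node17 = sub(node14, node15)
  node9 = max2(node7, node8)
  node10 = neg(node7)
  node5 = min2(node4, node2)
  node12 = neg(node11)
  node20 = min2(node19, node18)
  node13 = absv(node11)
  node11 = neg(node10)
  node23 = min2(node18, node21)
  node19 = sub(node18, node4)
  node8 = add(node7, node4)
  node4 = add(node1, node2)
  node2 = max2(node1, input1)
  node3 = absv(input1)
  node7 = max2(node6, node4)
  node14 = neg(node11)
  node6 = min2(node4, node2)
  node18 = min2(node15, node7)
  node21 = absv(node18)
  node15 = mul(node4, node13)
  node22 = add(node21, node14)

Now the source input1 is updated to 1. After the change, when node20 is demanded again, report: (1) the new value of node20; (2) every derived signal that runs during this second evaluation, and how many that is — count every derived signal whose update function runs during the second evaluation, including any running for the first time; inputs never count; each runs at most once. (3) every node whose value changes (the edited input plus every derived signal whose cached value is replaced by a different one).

node20 now evaluates to 0.
Run set: node1, node2, node4, node6, node7, node10, node11, node13, node15, node18, node19, node20 (12 run).
Changed values: input1, node1, node2, node4, node6, node7, node10, node11, node13, node15, node18.

Initial pass — values computed on the first demand:
  node1 = absv(-8) = 8
  node2 = max2(8, -8) = 8
  node4 = add(8, 8) = 16
  node6 = min2(16, 8) = 8
  node7 = max2(8, 16) = 16
  node10 = neg(16) = -16
  node11 = neg(-16) = 16
  node13 = absv(16) = 16
  node15 = mul(16, 16) = 256
  node18 = min2(256, 16) = 16
  node19 = sub(16, 16) = 0
  node20 = min2(0, 16) = 0

Second demand — change propagation:
  node1: re-runs because input1 -8->1; new result 1.
  node2: re-runs because node1 8->1; input1 -8->1; new result 1.
  node4: re-runs because node1 8->1; node2 8->1; new result 2.
  node6: re-runs because node4 16->2; node2 8->1; new result 1.
  node7: re-runs because node6 8->1; node4 16->2; new result 2.
  node10: re-runs because node7 16->2; new result -2.
  node11: re-runs because node10 -16->-2; new result 2.
  node13: re-runs because node11 16->2; new result 2.
  node15: re-runs because node4 16->2; node13 16->2; new result 4.
  node18: re-runs because node15 256->4; node7 16->2; new result 2.
  node19: re-runs because node18 16->2; node4 16->2; new result 0 (unchanged).
  node20: re-runs because node18 16->2; new result 0 (unchanged).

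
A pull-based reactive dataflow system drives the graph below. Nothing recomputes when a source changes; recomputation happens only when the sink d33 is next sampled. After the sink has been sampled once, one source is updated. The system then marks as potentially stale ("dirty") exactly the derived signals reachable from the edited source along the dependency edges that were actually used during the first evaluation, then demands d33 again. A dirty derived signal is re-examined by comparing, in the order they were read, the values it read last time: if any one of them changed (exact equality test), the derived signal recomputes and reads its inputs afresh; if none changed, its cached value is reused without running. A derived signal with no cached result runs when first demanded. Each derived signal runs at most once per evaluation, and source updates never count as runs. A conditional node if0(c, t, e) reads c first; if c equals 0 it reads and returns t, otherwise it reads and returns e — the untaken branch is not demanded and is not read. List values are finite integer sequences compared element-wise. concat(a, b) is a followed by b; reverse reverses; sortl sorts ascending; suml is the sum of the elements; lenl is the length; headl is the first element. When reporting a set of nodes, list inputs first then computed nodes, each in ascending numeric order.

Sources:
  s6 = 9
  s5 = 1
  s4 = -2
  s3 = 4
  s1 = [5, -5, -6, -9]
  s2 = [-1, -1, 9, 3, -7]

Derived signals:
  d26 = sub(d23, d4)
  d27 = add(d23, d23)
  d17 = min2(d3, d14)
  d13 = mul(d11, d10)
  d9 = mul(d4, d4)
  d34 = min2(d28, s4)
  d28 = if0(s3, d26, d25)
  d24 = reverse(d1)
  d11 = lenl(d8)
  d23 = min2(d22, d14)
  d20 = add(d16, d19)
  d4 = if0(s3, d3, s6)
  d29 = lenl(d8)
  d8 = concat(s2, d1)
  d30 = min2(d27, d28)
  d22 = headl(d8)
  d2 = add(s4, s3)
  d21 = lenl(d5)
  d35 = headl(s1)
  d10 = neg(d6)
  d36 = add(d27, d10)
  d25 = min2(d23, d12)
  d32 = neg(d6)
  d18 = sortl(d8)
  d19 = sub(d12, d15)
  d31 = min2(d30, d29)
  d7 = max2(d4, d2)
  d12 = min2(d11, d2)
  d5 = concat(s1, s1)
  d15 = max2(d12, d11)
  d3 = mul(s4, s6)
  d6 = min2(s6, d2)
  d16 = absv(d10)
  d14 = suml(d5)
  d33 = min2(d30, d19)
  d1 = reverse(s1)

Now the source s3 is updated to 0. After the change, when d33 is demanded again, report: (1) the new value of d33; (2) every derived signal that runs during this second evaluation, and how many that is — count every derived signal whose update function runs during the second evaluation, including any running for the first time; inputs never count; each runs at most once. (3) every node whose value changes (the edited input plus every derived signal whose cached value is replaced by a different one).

First evaluation (everything demanded from the output):
  d1 = reverse([5, -5, -6, -9]) = [-9, -6, -5, 5]
  d2 = add(-2, 4) = 2
  d5 = concat([5, -5, -6, -9], [5, -5, -6, -9]) = [5, -5, -6, -9, 5, -5, -6, -9]
  d8 = concat([-1, -1, 9, 3, -7], [-9, -6, -5, 5]) = [-1, -1, 9, 3, -7, -9, -6, -5, 5]
  d11 = lenl([-1, -1, 9, 3, -7, -9, -6, -5, 5]) = 9
  d12 = min2(9, 2) = 2
  d14 = suml([5, -5, -6, -9, 5, -5, -6, -9]) = -30
  d15 = max2(2, 9) = 9
  d19 = sub(2, 9) = -7
  d22 = headl([-1, -1, 9, 3, -7, -9, -6, -5, 5]) = -1
  d23 = min2(-1, -30) = -30
  d25 = min2(-30, 2) = -30
  d27 = add(-30, -30) = -60
  d28 = if0(s3=4 -> else branch d25) = -30
  d30 = min2(-60, -30) = -60
  d33 = min2(-60, -7) = -60

Propagation after the edit:
  d2: runs — s3 4->0; result -2.
  d3: demanded for the first time — runs, produces -18.
  d4: demanded for the first time — runs, produces -18.
  d12: runs — d2 2->-2; result -2.
  d15: runs — d12 2->-2; result 9 (same value as before).
  d19: runs — d12 2->-2; result -11.
  d25: marked dirty but never re-examined — demand shifted away from it.
  d26: demanded for the first time — runs, produces -12.
  d28: runs — s3 4->0; result -12.
  d30: runs — d28 -30->-12; result -60 (same value as before).
  d33: runs — d19 -7->-11; result -60 (same value as before).

Key observation: a condition flipped, so demand moved to the other branch — d25 is never re-examined.

New value of d33: -60.
Derived signals that run: d2, d3, d4, d12, d15, d19, d26, d28, d30, d33 — 10 in total.
Values that change: s3, d2, d12, d19, d28.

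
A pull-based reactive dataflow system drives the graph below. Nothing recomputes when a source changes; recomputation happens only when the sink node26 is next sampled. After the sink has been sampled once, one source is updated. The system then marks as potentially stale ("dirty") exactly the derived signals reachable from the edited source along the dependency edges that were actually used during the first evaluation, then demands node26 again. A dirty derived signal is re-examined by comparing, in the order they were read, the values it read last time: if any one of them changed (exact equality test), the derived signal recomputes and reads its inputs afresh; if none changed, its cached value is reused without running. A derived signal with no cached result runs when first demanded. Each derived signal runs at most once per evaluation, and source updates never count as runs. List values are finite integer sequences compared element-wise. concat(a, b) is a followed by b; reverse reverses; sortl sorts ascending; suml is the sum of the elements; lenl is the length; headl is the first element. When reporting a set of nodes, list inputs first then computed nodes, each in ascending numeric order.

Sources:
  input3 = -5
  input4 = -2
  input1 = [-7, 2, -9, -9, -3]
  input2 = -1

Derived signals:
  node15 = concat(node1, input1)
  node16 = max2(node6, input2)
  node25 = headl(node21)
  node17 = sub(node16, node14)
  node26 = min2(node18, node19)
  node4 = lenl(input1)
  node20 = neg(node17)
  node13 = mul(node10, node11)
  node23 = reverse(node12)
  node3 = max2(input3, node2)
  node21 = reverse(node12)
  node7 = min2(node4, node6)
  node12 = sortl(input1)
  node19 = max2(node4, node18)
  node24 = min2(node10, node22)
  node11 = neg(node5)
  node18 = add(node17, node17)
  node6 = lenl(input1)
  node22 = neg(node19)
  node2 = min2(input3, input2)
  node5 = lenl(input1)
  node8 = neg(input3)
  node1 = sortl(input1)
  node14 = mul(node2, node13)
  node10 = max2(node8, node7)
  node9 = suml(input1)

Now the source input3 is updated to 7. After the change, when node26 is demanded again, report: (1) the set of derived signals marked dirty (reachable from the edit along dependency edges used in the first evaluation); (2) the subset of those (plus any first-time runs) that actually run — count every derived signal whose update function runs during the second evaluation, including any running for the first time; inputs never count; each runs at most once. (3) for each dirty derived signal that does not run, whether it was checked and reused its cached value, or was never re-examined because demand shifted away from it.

First evaluation (everything demanded from the output):
  node2 = min2(-5, -1) = -5
  node4 = lenl([-7, 2, -9, -9, -3]) = 5
  node5 = lenl([-7, 2, -9, -9, -3]) = 5
  node6 = lenl([-7, 2, -9, -9, -3]) = 5
  node7 = min2(5, 5) = 5
  node8 = neg(-5) = 5
  node10 = max2(5, 5) = 5
  node11 = neg(5) = -5
  node13 = mul(5, -5) = -25
  node14 = mul(-5, -25) = 125
  node16 = max2(5, -1) = 5
  node17 = sub(5, 125) = -120
  node18 = add(-120, -120) = -240
  node19 = max2(5, -240) = 5
  node26 = min2(-240, 5) = -240

Propagation after the edit:
  node2: runs — input3 -5->7; result -1.
  node8: runs — input3 -5->7; result -7.
  node10: runs — node8 5->-7; result 5 (same value as before).
  node13: checked — values it read are unchanged (node10 unchanged, node11 unchanged); reused cached -25 without running.
  node14: runs — node2 -5->-1; result 25.
  node17: runs — node14 125->25; result -20.
  node18: runs — node17 -120->-20; node17 -120->-20; result -40.
  node19: runs — node18 -240->-40; result 5 (same value as before).
  node26: runs — node18 -240->-40; result -40.

Key observation: the cutoff stops propagation at node13 — its inputs' values are unchanged, so it reuses its cache.

Marked dirty: node2, node8, node10, node13, node14, node17, node18, node19, node26.
Derived signals that run: node2, node8, node10, node14, node17, node18, node19, node26 — 8 in total.
Checked but reused from cache: node13.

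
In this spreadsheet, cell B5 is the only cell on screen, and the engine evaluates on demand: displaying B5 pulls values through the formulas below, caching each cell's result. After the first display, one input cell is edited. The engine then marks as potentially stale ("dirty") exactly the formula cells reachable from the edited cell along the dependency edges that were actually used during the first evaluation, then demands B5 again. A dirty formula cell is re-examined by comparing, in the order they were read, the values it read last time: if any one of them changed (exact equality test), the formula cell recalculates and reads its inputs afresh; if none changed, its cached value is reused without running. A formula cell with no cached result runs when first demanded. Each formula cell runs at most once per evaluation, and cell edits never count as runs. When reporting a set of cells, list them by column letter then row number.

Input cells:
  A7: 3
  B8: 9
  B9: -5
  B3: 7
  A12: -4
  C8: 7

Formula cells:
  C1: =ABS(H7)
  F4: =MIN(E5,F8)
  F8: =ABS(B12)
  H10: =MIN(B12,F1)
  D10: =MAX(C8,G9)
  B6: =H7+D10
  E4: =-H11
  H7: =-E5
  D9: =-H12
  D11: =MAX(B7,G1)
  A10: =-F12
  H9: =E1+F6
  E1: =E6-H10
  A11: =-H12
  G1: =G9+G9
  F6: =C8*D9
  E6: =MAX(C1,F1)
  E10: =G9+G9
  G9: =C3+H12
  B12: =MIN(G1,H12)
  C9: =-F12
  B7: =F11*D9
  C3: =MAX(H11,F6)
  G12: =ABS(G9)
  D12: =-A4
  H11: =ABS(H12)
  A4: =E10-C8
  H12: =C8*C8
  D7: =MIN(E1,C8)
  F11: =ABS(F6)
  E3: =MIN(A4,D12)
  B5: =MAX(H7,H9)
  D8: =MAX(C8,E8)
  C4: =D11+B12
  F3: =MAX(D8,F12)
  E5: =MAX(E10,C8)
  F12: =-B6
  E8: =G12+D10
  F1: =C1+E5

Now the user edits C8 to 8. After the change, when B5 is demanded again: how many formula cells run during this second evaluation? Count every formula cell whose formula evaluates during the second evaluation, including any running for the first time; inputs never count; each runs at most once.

Run set: B5, B12, C1, C3, D9, E1, E5, E6, E10, F1, F6, G1, G9, H7, H9, H10, H11, H12 (18 run).

Initial pass — values computed on the first demand:
  H12 = 7 * 7 = 49
  D9 = -(49) = -49
  F6 = 7 * -49 = -343
  H11 = ABS(49) = 49
  C3 = MAX(49, -343) = 49
  G9 = 49 + 49 = 98
  E10 = 98 + 98 = 196
  E5 = MAX(196, 7) = 196
  G1 = 98 + 98 = 196
  B12 = MIN(196, 49) = 49
  H7 = -(196) = -196
  C1 = ABS(-196) = 196
  F1 = 196 + 196 = 392
  E6 = MAX(196, 392) = 392
  H10 = MIN(49, 392) = 49
  E1 = 392 - 49 = 343
  H9 = 343 + -343 = 0
  B5 = MAX(-196, 0) = 0

Second demand — change propagation:
  H12: re-runs because C8 7->8; C8 7->8; new result 64.
  D9: re-runs because H12 49->64; new result -64.
  F6: re-runs because C8 7->8; D9 -49->-64; new result -512.
  H11: re-runs because H12 49->64; new result 64.
  C3: re-runs because H11 49->64; F6 -343->-512; new result 64.
  G9: re-runs because C3 49->64; H12 49->64; new result 128.
  E10: re-runs because G9 98->128; G9 98->128; new result 256.
  E5: re-runs because E10 196->256; C8 7->8; new result 256.
  G1: re-runs because G9 98->128; G9 98->128; new result 256.
  B12: re-runs because G1 196->256; H12 49->64; new result 64.
  H7: re-runs because E5 196->256; new result -256.
  C1: re-runs because H7 -196->-256; new result 256.
  F1: re-runs because C1 196->256; E5 196->256; new result 512.
  E6: re-runs because C1 196->256; F1 392->512; new result 512.
  H10: re-runs because B12 49->64; F1 392->512; new result 64.
  E1: re-runs because E6 392->512; H10 49->64; new result 448.
  H9: re-runs because E1 343->448; F6 -343->-512; new result -64.
  B5: re-runs because H7 -196->-256; H9 0->-64; new result -64.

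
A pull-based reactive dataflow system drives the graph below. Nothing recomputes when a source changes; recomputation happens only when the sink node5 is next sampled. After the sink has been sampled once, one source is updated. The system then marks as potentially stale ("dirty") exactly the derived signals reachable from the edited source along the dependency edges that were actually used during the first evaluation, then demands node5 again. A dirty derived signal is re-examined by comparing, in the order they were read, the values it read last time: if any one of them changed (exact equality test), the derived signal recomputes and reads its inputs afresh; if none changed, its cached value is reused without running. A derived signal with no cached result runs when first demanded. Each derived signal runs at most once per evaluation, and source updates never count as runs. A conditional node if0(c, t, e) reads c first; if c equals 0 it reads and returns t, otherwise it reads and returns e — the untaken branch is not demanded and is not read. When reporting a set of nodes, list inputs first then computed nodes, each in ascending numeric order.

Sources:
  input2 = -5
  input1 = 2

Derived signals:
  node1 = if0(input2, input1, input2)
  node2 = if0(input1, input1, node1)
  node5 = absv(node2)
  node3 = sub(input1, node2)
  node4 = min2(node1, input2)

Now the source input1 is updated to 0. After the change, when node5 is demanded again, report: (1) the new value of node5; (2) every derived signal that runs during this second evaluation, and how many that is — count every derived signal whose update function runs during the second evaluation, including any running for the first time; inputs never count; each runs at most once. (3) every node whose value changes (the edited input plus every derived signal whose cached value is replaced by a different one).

First evaluation (everything demanded from the output):
  node1 = if0(input2=-5 -> else branch input2) = -5
  node2 = if0(input1=2 -> else branch node1) = -5
  node5 = absv(-5) = 5

Propagation after the edit:
  node2: runs — input1 2->0; result 0.
  node5: runs — node2 -5->0; result 0.

New value of node5: 0.
Derived signals that run: node2, node5 — 2 in total.
Values that change: input1, node2, node5.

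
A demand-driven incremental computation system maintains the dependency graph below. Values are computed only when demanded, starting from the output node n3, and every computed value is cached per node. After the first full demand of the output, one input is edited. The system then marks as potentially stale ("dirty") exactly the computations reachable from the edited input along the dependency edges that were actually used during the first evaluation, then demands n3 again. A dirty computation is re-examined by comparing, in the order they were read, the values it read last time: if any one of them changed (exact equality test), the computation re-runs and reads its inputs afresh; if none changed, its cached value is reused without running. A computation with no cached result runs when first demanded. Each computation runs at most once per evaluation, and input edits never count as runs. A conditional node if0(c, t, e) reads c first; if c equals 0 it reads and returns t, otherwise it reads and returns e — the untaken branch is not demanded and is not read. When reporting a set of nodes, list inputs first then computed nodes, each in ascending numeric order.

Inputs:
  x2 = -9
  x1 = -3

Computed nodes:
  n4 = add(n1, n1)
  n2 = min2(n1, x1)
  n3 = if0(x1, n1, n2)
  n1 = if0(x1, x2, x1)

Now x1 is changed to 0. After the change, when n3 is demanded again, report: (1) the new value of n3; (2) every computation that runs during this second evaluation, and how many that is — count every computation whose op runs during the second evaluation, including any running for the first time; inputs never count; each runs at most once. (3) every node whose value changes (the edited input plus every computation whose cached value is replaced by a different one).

First evaluation (everything demanded from the output):
  n1 = if0(x1=-3 -> else branch x1) = -3
  n2 = min2(-3, -3) = -3
  n3 = if0(x1=-3 -> else branch n2) = -3

Propagation after the edit:
  n1: runs — x1 -3->0; x1 -3->0; result -9.
  n2: marked dirty but never re-examined — demand shifted away from it.
  n3: runs — x1 -3->0; result -9.

Key observation: a condition flipped, so demand moved to the other branch — n2 is never re-examined.

New value of n3: -9.
Computations that run: n1, n3 — 2 in total.
Values that change: x1, n1, n3.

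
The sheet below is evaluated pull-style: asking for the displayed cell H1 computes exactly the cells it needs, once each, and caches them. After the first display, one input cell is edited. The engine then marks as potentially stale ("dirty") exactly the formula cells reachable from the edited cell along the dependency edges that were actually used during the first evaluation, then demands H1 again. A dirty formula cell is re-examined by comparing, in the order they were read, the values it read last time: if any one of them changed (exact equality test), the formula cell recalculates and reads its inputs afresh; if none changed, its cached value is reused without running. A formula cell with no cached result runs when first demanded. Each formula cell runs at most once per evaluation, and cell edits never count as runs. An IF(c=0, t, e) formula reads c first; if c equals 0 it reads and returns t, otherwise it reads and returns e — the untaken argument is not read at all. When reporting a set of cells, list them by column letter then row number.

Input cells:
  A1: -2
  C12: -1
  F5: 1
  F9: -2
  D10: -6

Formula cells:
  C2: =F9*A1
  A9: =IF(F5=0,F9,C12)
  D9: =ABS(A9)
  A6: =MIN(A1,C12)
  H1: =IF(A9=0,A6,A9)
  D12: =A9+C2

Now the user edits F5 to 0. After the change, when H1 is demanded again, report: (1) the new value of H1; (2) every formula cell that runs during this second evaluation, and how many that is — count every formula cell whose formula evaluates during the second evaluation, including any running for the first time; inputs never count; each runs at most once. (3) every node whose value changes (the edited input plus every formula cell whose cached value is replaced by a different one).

Demanding H1 again yields -2.
2 formula cells run: A9, H1.
The nodes whose values change: A9, F5, H1.

First demand of the output computes:
  A9 = IF(F5=0: F5=1 -> else branch C12) = -1
  H1 = IF(A9=0: A9=-1 -> else branch A9) = -1

After the edit, cleaning proceeds:
  A9: a read changed (F5 1->0) — executes, giving -2.
  H1: a read changed (A9 -1->-2; A9 -1->-2) — executes, giving -2.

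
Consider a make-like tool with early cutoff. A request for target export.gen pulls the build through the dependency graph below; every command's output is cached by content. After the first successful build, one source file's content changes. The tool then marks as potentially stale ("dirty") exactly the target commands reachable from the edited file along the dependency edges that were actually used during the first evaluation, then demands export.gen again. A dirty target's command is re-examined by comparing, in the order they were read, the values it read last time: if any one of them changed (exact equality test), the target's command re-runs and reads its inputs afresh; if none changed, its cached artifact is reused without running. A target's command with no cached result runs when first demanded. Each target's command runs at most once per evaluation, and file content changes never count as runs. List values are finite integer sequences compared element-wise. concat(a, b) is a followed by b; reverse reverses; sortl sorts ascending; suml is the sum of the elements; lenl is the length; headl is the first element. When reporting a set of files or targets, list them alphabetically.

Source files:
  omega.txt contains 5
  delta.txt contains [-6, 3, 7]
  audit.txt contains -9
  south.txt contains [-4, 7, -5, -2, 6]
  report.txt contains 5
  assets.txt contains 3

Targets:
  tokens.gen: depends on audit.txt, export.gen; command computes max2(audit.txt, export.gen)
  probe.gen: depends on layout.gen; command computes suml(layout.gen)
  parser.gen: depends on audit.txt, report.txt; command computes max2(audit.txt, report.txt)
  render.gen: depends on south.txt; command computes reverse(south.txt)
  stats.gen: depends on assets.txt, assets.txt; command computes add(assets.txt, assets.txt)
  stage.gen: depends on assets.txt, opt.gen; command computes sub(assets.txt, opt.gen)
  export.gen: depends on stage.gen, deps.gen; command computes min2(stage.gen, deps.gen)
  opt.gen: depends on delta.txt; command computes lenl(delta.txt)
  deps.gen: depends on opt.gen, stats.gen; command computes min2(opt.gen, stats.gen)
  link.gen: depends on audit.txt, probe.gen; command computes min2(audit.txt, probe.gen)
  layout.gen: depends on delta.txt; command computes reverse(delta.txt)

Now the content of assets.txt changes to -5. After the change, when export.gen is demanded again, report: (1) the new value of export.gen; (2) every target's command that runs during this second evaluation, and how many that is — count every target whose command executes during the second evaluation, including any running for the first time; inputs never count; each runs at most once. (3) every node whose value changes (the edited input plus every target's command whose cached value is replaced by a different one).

Demanding export.gen again yields -10.
4 target commands run: deps.gen, export.gen, stage.gen, stats.gen.
The nodes whose values change: assets.txt, deps.gen, export.gen, stage.gen, stats.gen.

First demand of the output computes:
  opt.gen = lenl([-6, 3, 7]) = 3
  stage.gen = sub(3, 3) = 0
  stats.gen = add(3, 3) = 6
  deps.gen = min2(3, 6) = 3
  export.gen = min2(0, 3) = 0

After the edit, cleaning proceeds:
  stage.gen: a read changed (assets.txt 3->-5) — executes, giving -8.
  stats.gen: a read changed (assets.txt 3->-5; assets.txt 3->-5) — executes, giving -10.
  deps.gen: a read changed (stats.gen 6->-10) — executes, giving -10.
  export.gen: a read changed (stage.gen 0->-8; deps.gen 3->-10) — executes, giving -10.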